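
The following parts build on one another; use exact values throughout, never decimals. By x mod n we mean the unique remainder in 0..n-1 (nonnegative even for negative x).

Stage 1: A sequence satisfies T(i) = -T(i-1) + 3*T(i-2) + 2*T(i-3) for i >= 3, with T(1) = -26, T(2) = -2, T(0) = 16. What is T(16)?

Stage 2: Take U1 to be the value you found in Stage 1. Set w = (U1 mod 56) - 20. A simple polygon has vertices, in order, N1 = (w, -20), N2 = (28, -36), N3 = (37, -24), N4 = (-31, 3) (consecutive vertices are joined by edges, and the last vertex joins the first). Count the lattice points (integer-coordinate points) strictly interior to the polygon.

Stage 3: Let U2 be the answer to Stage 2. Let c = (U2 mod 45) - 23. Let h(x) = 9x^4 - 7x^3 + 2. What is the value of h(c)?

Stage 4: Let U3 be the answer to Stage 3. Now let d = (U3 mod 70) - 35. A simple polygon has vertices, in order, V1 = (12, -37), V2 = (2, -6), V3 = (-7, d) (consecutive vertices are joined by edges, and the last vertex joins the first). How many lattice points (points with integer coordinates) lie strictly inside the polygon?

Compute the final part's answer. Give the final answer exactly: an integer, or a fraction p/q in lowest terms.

Stage 1: T(3) = -1*(-2) + 3*(-26) + 2*(16) = -44; iterating: T(3)=-44, T(4)=-14, T(5)=-122, T(6)=-8, T(7)=-386, T(8)=118, T(9)=-1292, T(10)=874, T(11)=-4514, T(12)=4552, T(13)=-16346, T(14)=20974, T(15)=-60908, T(16)=91138; answer 91138
Stage 2: U1 = 91138; w = 6; cross terms: (6*-36 - 28*-20)=344, (28*-24 - 37*-36)=660, (37*3 - -31*-24)=-633, (-31*-20 - 6*3)=602; twice the area = |973| = 973; area = 973/2; boundary points = 2 + 3 + 1 + 1 = 7; strictly interior points = area - boundary/2 + 1 = 484; answer 484
Stage 3: U2 = 484; c = 11; 9*(11)^4 - 7*(11)^3 + 2 = (131769) + (-9317) + (2) = 122454; answer 122454
Stage 4: U3 = 122454; d = -11; cross terms: (12*-6 - 2*-37)=2, (2*-11 - -7*-6)=-64, (-7*-37 - 12*-11)=391; twice the area = |329| = 329; area = 329/2; boundary points = 1 + 1 + 1 = 3; strictly interior points = area - boundary/2 + 1 = 164; answer 164

164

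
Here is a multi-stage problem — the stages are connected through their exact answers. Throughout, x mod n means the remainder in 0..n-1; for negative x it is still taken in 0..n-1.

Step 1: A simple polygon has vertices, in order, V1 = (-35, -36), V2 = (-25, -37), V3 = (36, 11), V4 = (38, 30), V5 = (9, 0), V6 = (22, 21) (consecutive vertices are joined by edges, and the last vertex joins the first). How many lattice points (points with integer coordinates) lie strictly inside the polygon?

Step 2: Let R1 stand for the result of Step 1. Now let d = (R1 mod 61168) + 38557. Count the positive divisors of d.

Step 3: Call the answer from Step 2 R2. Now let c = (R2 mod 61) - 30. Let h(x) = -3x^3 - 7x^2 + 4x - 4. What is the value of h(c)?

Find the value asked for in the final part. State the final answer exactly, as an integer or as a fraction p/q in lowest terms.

28464

Step 1: cross terms: (-35*-37 - -25*-36)=395, (-25*11 - 36*-37)=1057, (36*30 - 38*11)=662, (38*0 - 9*30)=-270, (9*21 - 22*0)=189, (22*-36 - -35*21)=-57; twice the area = |1976| = 1976; area = 988; boundary points = 1 + 1 + 1 + 1 + 1 + 57 = 62; strictly interior points = area - boundary/2 + 1 = 958; answer 958
Step 2: R1 = 958; d = 39515; 39515 = 5 * 7 * 1129; number of divisors = (1+1) * (1+1) * (1+1) = 8; answer 8
Step 3: R2 = 8; c = -22; -3*(-22)^3 - 7*(-22)^2 + 4*(-22)^1 - 4 = (31944) + (-3388) + (-88) + (-4) = 28464; answer 28464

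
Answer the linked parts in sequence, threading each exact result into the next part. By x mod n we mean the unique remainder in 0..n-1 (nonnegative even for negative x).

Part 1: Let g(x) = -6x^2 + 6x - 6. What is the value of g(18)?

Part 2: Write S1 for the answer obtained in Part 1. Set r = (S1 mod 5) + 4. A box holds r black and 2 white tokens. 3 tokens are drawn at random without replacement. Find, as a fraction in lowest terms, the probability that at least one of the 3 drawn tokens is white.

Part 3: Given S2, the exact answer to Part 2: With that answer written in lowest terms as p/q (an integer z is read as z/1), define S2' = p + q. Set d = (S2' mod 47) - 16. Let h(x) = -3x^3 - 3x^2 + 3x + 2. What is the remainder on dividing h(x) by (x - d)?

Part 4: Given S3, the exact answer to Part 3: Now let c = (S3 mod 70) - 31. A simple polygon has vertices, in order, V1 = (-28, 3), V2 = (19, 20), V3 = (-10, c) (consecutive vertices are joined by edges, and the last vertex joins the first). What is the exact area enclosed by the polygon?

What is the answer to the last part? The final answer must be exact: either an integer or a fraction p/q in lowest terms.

117/2

Part 1: -6*(18)^2 + 6*(18)^1 - 6 = (-1944) + (108) + (-6) = -1842; answer -1842
Part 2: S1 = -1842; r = 7; total draws C(9,3) = 84; complement C(7,3) = 35; favorable 84 - 35 = 49; P = 7/12; answer 7/12
Part 3: S2 = 7/12; threaded value p + q = 19; d = 3; remainder = value at the root: -3*(3)^3 - 3*(3)^2 + 3*(3)^1 + 2 = (-81) + (-27) + (9) + (2) = -97; answer -97
Part 4: S3 = -97; c = 12; cross terms: (-28*20 - 19*3)=-617, (19*12 - -10*20)=428, (-10*3 - -28*12)=306; twice the area = |117| = 117; area = 117/2; answer 117/2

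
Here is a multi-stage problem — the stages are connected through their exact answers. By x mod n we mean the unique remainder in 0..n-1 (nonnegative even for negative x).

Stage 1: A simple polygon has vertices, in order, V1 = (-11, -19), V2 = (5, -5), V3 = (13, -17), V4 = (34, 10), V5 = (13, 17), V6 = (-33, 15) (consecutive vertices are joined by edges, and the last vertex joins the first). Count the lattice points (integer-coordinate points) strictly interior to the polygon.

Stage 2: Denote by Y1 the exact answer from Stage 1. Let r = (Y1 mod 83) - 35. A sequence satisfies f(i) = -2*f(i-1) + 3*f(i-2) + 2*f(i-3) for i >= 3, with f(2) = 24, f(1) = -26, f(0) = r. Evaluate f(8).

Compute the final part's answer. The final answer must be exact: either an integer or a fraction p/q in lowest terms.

5452

Stage 1: cross terms: (-11*-5 - 5*-19)=150, (5*-17 - 13*-5)=-20, (13*10 - 34*-17)=708, (34*17 - 13*10)=448, (13*15 - -33*17)=756, (-33*-19 - -11*15)=792; twice the area = |2834| = 2834; area = 1417; boundary points = 2 + 4 + 3 + 7 + 2 + 2 = 20; strictly interior points = area - boundary/2 + 1 = 1408; answer 1408
Stage 2: Y1 = 1408; r = 45; f(3) = -2*(24) + 3*(-26) + 2*(45) = -36; iterating: f(3)=-36, f(4)=92, f(5)=-244, f(6)=692, f(7)=-1932, f(8)=5452; answer 5452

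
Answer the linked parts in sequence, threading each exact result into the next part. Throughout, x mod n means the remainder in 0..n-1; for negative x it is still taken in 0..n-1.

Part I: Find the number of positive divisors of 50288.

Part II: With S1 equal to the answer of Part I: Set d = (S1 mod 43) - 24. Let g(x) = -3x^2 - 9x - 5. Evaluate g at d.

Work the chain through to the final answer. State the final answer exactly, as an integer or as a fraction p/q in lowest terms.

Part I: 50288 = 2^4 * 7 * 449; number of divisors = (4+1) * (1+1) * (1+1) = 20; answer 20
Part II: S1 = 20; d = -4; -3*(-4)^2 - 9*(-4)^1 - 5 = (-48) + (36) + (-5) = -17; answer -17

-17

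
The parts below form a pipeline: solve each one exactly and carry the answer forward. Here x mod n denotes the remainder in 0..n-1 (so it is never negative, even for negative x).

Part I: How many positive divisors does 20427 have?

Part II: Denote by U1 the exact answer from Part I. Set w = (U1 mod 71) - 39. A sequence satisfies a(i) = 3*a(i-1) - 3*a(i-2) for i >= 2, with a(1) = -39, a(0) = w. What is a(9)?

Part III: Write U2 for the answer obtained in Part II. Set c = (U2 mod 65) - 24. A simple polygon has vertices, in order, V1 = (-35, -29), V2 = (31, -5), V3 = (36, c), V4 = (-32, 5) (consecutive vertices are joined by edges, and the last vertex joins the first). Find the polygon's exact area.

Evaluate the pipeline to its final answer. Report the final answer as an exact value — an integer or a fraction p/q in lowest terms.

2285/2

Part I: 20427 = 3 * 11 * 619; number of divisors = (1+1) * (1+1) * (1+1) = 8; answer 8
Part II: U1 = 8; w = -31; a(2) = 3*(-39) - 3*(-31) = -24; iterating: a(2)=-24, a(3)=45, a(4)=207, a(5)=486, a(6)=837, a(7)=1053, a(8)=648, a(9)=-1215; answer -1215
Part III: U2 = -1215; c = -4; cross terms: (-35*-5 - 31*-29)=1074, (31*-4 - 36*-5)=56, (36*5 - -32*-4)=52, (-32*-29 - -35*5)=1103; twice the area = |2285| = 2285; area = 2285/2; answer 2285/2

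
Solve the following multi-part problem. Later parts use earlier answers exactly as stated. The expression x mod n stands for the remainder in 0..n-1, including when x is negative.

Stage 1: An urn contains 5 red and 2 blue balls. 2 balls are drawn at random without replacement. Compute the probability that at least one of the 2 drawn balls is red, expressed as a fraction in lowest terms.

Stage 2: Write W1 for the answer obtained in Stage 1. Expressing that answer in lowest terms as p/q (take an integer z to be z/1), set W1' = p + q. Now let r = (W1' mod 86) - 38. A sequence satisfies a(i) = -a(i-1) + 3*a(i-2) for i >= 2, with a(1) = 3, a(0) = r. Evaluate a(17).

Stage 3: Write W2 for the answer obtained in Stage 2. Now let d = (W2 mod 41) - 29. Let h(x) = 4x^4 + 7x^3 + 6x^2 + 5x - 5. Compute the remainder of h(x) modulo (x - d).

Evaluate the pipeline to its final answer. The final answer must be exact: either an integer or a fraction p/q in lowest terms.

Stage 1: total draws C(7,2) = 21; complement C(2,2) = 1; favorable 21 - 1 = 20; P = 20/21; answer 20/21
Stage 2: W1 = 20/21; threaded value p + q = 41; r = 3; a(2) = -1*(3) + 3*(3) = 6; iterating: a(2)=6, a(3)=3, a(4)=15, a(5)=-6, a(6)=51, a(7)=-69, a(8)=222, a(9)=-429, a(10)=1095, a(11)=-2382, a(12)=5667, a(13)=-12813, a(14)=29814, a(15)=-68253, a(16)=157695, a(17)=-362454; answer -362454
Stage 3: W2 = -362454; d = -2; remainder = value at the root: 4*(-2)^4 + 7*(-2)^3 + 6*(-2)^2 + 5*(-2)^1 - 5 = (64) + (-56) + (24) + (-10) + (-5) = 17; answer 17

17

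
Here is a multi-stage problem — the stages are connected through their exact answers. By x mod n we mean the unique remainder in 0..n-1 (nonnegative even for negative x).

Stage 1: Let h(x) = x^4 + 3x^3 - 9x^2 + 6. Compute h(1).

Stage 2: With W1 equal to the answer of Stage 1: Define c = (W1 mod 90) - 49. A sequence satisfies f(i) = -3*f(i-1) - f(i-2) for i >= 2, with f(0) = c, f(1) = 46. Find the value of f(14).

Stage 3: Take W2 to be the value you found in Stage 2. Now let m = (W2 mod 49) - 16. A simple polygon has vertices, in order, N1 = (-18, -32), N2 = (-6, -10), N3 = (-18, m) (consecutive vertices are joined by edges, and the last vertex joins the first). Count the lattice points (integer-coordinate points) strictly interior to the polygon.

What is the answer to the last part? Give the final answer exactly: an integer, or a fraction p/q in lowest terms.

Stage 1: 1*(1)^4 + 3*(1)^3 - 9*(1)^2 + 6 = (1) + (3) + (-9) + (6) = 1; answer 1
Stage 2: W1 = 1; c = -48; f(2) = -3*(46) - 1*(-48) = -90; iterating: f(2)=-90, f(3)=224, f(4)=-582, f(5)=1522, f(6)=-3984, f(7)=10430, f(8)=-27306, f(9)=71488, f(10)=-187158, f(11)=489986, f(12)=-1282800, f(13)=3358414, f(14)=-8792442; answer -8792442
Stage 3: W2 = -8792442; m = 4; cross terms: (-18*-10 - -6*-32)=-12, (-6*4 - -18*-10)=-204, (-18*-32 - -18*4)=648; twice the area = |432| = 432; area = 216; boundary points = 2 + 2 + 36 = 40; strictly interior points = area - boundary/2 + 1 = 197; answer 197

197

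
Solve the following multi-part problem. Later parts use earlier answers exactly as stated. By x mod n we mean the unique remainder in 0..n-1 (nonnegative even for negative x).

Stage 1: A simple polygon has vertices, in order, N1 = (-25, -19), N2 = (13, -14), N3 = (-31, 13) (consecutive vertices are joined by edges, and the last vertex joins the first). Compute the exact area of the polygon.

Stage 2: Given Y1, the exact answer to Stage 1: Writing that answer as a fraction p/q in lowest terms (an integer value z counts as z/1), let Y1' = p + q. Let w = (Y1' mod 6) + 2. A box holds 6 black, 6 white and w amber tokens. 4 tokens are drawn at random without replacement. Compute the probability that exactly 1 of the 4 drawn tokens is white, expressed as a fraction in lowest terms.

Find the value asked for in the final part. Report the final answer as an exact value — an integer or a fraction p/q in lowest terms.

Stage 1: cross terms: (-25*-14 - 13*-19)=597, (13*13 - -31*-14)=-265, (-31*-19 - -25*13)=914; twice the area = |1246| = 1246; area = 623; answer 623
Stage 2: Y1 = 623; threaded value p + q = 624; w = 2; total draws C(14,4) = 1001; favorable C(6,1)*C(8,3) = 336; P = 48/143; answer 48/143

48/143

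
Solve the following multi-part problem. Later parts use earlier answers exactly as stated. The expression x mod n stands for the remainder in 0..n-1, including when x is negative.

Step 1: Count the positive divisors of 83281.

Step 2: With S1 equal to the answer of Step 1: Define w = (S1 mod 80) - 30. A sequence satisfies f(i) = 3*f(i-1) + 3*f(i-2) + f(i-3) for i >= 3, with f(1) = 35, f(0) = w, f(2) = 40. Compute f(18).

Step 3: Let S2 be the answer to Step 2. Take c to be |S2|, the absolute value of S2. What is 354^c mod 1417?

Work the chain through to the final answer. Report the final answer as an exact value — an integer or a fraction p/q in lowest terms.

Step 1: 83281 = 11 * 67 * 113; number of divisors = (1+1) * (1+1) * (1+1) = 8; answer 8
Step 2: S1 = 8; w = -22; f(3) = 3*(40) + 3*(35) + 1*(-22) = 203; iterating: f(3)=203, f(4)=764, f(5)=2941, f(6)=11318, f(7)=43541, f(8)=167518, f(9)=644495, f(10)=2479580, f(11)=9539743, f(12)=36702464, f(13)=141206201, f(14)=543265738, f(15)=2090118281, f(16)=8041358258, f(17)=30937695355, f(18)=119027279120; answer 119027279120
Step 3: S2 = 119027279120; c = 119027279120; squarings mod 1417: 354^1=354, 354^2=620, 354^4=393, 354^8=1413, 354^16=16, 354^32=256, 354^64=354, 354^128=620, 354^256=393, 354^512=1413, 354^1024=16, 354^2048=256, 354^4096=354, 354^8192=620, 354^16384=393, 354^32768=1413, 354^65536=16, 354^131072=256, 354^262144=354, 354^524288=620, 354^1048576=393, 354^2097152=1413, 354^4194304=16, 354^8388608=256, 354^16777216=354, 354^33554432=620, 354^67108864=393, 354^134217728=1413, 354^268435456=16, 354^536870912=256, 354^1073741824=354, 354^2147483648=620, 354^4294967296=393, 354^8589934592=1413, 354^17179869184=16, 354^34359738368=256, 354^68719476736=354; 354^119027279120 = 354^16 * 354^256 * 354^1024 * 354^8192 * 354^262144 * 354^1048576 * 354^8388608 * 354^33554432 * 354^67108864 * 354^268435456 * 354^536870912 * 354^2147483648 * 354^4294967296 * 354^8589934592 * 354^34359738368 * 354^68719476736 = 256 (mod 1417); answer 256

256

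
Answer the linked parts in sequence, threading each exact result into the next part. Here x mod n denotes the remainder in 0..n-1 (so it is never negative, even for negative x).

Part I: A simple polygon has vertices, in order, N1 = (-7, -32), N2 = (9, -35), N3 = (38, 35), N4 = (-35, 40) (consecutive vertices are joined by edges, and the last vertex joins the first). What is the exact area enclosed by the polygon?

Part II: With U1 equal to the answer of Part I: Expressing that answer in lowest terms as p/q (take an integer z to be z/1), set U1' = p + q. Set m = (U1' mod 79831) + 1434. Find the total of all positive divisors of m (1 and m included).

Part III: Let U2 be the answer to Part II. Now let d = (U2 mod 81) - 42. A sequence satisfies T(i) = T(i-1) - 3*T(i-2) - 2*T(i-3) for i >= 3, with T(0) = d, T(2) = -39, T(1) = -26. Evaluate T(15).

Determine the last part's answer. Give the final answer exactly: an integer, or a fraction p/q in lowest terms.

273017

Part I: cross terms: (-7*-35 - 9*-32)=533, (9*35 - 38*-35)=1645, (38*40 - -35*35)=2745, (-35*-32 - -7*40)=1400; twice the area = |6323| = 6323; area = 6323/2; answer 6323/2
Part II: U1 = 6323/2; threaded value p + q = 6325; m = 7759; 7759 is prime, so its only divisors are 1 and 7759; sigma = 1 + 7759 = 7760; answer 7760
Part III: U2 = 7760; d = 23; T(3) = 1*(-39) - 3*(-26) - 2*(23) = -7; iterating: T(3)=-7, T(4)=162, T(5)=261, T(6)=-211, T(7)=-1318, T(8)=-1207, T(9)=3169, T(10)=9426, T(11)=2333, T(12)=-32283, T(13)=-58134, T(14)=34049, T(15)=273017; answer 273017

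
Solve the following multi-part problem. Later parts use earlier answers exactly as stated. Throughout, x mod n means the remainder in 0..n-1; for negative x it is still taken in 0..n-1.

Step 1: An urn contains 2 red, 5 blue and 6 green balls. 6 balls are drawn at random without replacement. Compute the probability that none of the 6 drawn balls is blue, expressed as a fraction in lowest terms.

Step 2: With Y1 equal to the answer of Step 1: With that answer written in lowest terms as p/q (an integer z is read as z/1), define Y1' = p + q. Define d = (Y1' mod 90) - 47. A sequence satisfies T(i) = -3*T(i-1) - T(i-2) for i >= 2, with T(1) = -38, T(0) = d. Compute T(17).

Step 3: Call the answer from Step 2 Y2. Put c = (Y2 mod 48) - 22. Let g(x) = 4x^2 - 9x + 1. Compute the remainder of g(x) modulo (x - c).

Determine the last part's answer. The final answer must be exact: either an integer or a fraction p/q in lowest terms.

Step 1: total draws C(13,6) = 1716; favorable C(8,6) = 28; P = 7/429; answer 7/429
Step 2: Y1 = 7/429; threaded value p + q = 436; d = 29; T(2) = -3*(-38) - 1*(29) = 85; iterating: T(2)=85, T(3)=-217, T(4)=566, T(5)=-1481, T(6)=3877, T(7)=-10150, T(8)=26573, T(9)=-69569, T(10)=182134, T(11)=-476833, T(12)=1248365, T(13)=-3268262, T(14)=8556421, T(15)=-22401001, T(16)=58646582, T(17)=-153538745; answer -153538745
Step 3: Y2 = -153538745; c = -15; remainder = value at the root: 4*(-15)^2 - 9*(-15)^1 + 1 = (900) + (135) + (1) = 1036; answer 1036

1036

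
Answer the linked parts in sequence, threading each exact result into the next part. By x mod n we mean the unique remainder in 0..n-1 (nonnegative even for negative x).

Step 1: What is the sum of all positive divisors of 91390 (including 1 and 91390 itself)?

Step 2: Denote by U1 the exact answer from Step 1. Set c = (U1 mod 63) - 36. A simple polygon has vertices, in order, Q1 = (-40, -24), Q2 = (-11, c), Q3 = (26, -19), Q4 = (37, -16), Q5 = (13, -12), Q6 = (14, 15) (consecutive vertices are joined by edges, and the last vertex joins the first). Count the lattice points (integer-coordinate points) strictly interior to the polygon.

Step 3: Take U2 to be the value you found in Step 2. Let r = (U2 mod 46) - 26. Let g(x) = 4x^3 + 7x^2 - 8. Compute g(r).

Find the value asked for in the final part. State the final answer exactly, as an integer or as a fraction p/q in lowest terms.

-53

Step 1: 91390 = 2 * 5 * 13 * 19 * 37; sigma = (1 + 2) * (1 + 5) * (1 + 13) * (1 + 19) * (1 + 37) = 3 * 6 * 14 * 20 * 38 = 191520; answer 191520
Step 2: U1 = 191520; c = -36; cross terms: (-40*-36 - -11*-24)=1176, (-11*-19 - 26*-36)=1145, (26*-16 - 37*-19)=287, (37*-12 - 13*-16)=-236, (13*15 - 14*-12)=363, (14*-24 - -40*15)=264; twice the area = |2999| = 2999; area = 2999/2; boundary points = 1 + 1 + 1 + 4 + 1 + 3 = 11; strictly interior points = area - boundary/2 + 1 = 1495; answer 1495
Step 3: U2 = 1495; r = -3; 4*(-3)^3 + 7*(-3)^2 - 8 = (-108) + (63) + (-8) = -53; answer -53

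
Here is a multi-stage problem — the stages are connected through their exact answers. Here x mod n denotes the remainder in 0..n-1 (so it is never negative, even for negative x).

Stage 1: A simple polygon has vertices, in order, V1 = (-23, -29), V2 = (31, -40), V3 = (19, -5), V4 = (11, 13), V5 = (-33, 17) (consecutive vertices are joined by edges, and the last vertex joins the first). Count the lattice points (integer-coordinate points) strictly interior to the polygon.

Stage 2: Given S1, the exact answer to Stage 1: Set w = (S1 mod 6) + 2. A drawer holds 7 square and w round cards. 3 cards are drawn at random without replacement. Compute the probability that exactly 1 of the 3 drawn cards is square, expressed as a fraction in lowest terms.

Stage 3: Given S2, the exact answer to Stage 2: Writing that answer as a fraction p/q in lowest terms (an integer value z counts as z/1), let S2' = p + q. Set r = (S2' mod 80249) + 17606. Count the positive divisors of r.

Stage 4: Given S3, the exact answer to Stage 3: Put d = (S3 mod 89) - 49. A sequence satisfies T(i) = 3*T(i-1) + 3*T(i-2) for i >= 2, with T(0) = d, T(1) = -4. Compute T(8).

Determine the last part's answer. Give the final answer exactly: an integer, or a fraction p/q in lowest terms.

-368955

Stage 1: cross terms: (-23*-40 - 31*-29)=1819, (31*-5 - 19*-40)=605, (19*13 - 11*-5)=302, (11*17 - -33*13)=616, (-33*-29 - -23*17)=1348; twice the area = |4690| = 4690; area = 2345; boundary points = 1 + 1 + 2 + 4 + 2 = 10; strictly interior points = area - boundary/2 + 1 = 2341; answer 2341
Stage 2: S1 = 2341; w = 3; total draws C(10,3) = 120; favorable C(7,1)*C(3,2) = 21; P = 7/40; answer 7/40
Stage 3: S2 = 7/40; threaded value p + q = 47; r = 17653; 17653 = 127 * 139; number of divisors = (1+1) * (1+1) = 4; answer 4
Stage 4: S3 = 4; d = -45; T(2) = 3*(-4) + 3*(-45) = -147; iterating: T(2)=-147, T(3)=-453, T(4)=-1800, T(5)=-6759, T(6)=-25677, T(7)=-97308, T(8)=-368955; answer -368955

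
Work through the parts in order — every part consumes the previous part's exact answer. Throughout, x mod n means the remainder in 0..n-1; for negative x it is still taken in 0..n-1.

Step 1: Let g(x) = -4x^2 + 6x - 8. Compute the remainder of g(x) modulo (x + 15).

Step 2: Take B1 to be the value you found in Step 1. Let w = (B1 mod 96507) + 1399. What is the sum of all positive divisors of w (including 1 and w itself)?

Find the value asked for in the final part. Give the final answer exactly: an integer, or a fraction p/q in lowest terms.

Step 1: remainder = value at the root: -4*(-15)^2 + 6*(-15)^1 - 8 = (-900) + (-90) + (-8) = -998; answer -998
Step 2: B1 = -998; w = 96908; 96908 = 2^2 * 7 * 3461; sigma = (1 + 2 + 4) * (1 + 7) * (1 + 3461) = 7 * 8 * 3462 = 193872; answer 193872

193872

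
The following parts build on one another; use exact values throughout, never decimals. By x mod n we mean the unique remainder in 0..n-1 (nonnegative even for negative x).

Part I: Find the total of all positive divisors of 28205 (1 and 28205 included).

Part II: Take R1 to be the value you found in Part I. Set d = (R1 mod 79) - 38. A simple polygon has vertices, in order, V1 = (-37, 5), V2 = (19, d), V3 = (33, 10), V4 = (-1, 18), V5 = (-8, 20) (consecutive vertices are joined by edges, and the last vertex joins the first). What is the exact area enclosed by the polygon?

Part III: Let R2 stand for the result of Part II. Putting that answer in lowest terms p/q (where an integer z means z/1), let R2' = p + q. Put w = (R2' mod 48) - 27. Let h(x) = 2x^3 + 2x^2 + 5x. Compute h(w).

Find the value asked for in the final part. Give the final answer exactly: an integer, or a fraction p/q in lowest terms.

Part I: 28205 = 5 * 5641; sigma = (1 + 5) * (1 + 5641) = 6 * 5642 = 33852; answer 33852
Part II: R1 = 33852; d = 2; cross terms: (-37*2 - 19*5)=-169, (19*10 - 33*2)=124, (33*18 - -1*10)=604, (-1*20 - -8*18)=124, (-8*5 - -37*20)=700; twice the area = |1383| = 1383; area = 1383/2; answer 1383/2
Part III: R2 = 1383/2; threaded value p + q = 1385; w = 14; 2*(14)^3 + 2*(14)^2 + 5*(14)^1 = (5488) + (392) + (70) = 5950; answer 5950

5950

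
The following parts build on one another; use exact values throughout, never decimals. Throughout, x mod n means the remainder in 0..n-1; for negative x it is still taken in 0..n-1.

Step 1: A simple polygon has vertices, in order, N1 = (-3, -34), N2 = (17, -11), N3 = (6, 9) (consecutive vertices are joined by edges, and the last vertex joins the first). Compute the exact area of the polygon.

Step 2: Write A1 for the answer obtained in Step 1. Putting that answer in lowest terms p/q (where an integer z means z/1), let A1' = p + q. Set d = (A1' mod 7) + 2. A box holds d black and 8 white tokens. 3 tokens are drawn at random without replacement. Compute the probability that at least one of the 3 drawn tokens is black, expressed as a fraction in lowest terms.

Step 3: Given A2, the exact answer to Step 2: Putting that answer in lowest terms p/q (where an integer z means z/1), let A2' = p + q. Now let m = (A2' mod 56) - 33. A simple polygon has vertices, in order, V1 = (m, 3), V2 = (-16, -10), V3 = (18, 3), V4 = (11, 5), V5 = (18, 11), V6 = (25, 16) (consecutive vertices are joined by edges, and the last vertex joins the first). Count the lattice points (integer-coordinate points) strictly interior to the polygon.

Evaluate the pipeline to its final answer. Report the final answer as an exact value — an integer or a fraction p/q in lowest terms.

293

Step 1: cross terms: (-3*-11 - 17*-34)=611, (17*9 - 6*-11)=219, (6*-34 - -3*9)=-177; twice the area = |653| = 653; area = 653/2; answer 653/2
Step 2: A1 = 653/2; threaded value p + q = 655; d = 6; total draws C(14,3) = 364; complement C(8,3) = 56; favorable 364 - 56 = 308; P = 11/13; answer 11/13
Step 3: A2 = 11/13; threaded value p + q = 24; m = -9; cross terms: (-9*-10 - -16*3)=138, (-16*3 - 18*-10)=132, (18*5 - 11*3)=57, (11*11 - 18*5)=31, (18*16 - 25*11)=13, (25*3 - -9*16)=219; twice the area = |590| = 590; area = 295; boundary points = 1 + 1 + 1 + 1 + 1 + 1 = 6; strictly interior points = area - boundary/2 + 1 = 293; answer 293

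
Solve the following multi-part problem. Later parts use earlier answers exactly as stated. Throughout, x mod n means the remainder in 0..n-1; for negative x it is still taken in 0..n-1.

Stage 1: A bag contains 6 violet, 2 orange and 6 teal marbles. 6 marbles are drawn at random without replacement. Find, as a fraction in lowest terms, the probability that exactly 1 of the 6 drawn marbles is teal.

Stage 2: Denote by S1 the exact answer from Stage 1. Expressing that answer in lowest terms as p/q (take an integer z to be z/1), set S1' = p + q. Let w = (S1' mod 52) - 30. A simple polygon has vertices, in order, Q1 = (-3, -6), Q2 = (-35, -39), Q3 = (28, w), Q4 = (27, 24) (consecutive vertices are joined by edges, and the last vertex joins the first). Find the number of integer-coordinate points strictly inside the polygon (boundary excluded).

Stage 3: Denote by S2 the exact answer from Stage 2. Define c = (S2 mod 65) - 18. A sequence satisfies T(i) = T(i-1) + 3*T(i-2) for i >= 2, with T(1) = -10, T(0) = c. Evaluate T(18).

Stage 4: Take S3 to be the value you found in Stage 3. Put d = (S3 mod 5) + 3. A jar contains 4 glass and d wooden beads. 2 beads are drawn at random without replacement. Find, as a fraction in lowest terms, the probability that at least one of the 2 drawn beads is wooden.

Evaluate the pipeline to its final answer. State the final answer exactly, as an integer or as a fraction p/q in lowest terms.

49/55

Stage 1: total draws C(14,6) = 3003; favorable C(6,1)*C(8,5) = 336; P = 16/143; answer 16/143
Stage 2: S1 = 16/143; threaded value p + q = 159; w = -27; cross terms: (-3*-39 - -35*-6)=-93, (-35*-27 - 28*-39)=2037, (28*24 - 27*-27)=1401, (27*-6 - -3*24)=-90; twice the area = |3255| = 3255; area = 3255/2; boundary points = 1 + 3 + 1 + 30 = 35; strictly interior points = area - boundary/2 + 1 = 1611; answer 1611
Stage 3: S2 = 1611; c = 33; T(2) = 1*(-10) + 3*(33) = 89; iterating: T(2)=89, T(3)=59, T(4)=326, T(5)=503, T(6)=1481, T(7)=2990, T(8)=7433, T(9)=16403, T(10)=38702, T(11)=87911, T(12)=204017, T(13)=467750, T(14)=1079801, T(15)=2483051, T(16)=5722454, T(17)=13171607, T(18)=30338969; answer 30338969
Stage 4: S3 = 30338969; d = 7; total draws C(11,2) = 55; complement C(4,2) = 6; favorable 55 - 6 = 49; P = 49/55; answer 49/55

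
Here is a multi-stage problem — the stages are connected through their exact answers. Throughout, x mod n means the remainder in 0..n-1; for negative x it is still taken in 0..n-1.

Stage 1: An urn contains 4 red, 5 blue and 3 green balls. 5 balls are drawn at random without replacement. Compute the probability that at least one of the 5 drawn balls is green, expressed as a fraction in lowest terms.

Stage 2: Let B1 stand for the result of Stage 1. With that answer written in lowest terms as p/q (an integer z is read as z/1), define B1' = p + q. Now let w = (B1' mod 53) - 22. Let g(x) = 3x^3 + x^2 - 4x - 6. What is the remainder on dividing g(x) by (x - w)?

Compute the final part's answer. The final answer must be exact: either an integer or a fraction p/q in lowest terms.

654

Stage 1: total draws C(12,5) = 792; complement C(9,5) = 126; favorable 792 - 126 = 666; P = 37/44; answer 37/44
Stage 2: B1 = 37/44; threaded value p + q = 81; w = 6; remainder = value at the root: 3*(6)^3 + 1*(6)^2 - 4*(6)^1 - 6 = (648) + (36) + (-24) + (-6) = 654; answer 654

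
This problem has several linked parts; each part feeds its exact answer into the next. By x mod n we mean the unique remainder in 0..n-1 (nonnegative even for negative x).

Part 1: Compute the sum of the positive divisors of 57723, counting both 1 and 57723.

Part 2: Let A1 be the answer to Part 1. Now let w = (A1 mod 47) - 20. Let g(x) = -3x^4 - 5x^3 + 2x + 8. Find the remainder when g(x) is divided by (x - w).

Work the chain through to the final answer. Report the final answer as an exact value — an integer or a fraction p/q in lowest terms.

-128932

Part 1: 57723 = 3 * 71 * 271; sigma = (1 + 3) * (1 + 71) * (1 + 271) = 4 * 72 * 272 = 78336; answer 78336
Part 2: A1 = 78336; w = 14; remainder = value at the root: -3*(14)^4 - 5*(14)^3 + 2*(14)^1 + 8 = (-115248) + (-13720) + (28) + (8) = -128932; answer -128932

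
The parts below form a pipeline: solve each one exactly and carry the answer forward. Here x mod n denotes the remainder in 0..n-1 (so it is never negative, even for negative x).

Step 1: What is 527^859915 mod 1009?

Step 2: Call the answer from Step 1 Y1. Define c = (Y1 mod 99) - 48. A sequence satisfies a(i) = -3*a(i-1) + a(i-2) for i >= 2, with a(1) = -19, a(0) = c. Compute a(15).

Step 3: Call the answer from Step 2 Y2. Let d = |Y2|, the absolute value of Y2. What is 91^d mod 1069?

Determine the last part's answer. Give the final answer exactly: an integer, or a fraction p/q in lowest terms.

174

Step 1: squarings mod 1009: 527^1=527, 527^2=254, 527^4=949, 527^8=573, 527^16=404, 527^32=767, 527^64=42, 527^128=755, 527^256=949, 527^512=573, 527^1024=404, 527^2048=767, 527^4096=42, 527^8192=755, 527^16384=949, 527^32768=573, 527^65536=404, 527^131072=767, 527^262144=42, 527^524288=755; 527^859915 = 527^1 * 527^2 * 527^8 * 527^256 * 527^512 * 527^1024 * 527^2048 * 527^4096 * 527^65536 * 527^262144 * 527^524288 = 160 (mod 1009); answer 160
Step 2: Y1 = 160; c = 13; a(2) = -3*(-19) + 1*(13) = 70; iterating: a(2)=70, a(3)=-229, a(4)=757, a(5)=-2500, a(6)=8257, a(7)=-27271, a(8)=90070, a(9)=-297481, a(10)=982513, a(11)=-3245020, a(12)=10717573, a(13)=-35397739, a(14)=116910790, a(15)=-386130109; answer -386130109
Step 3: Y2 = -386130109; d = 386130109; squarings mod 1069: 91^1=91, 91^2=798, 91^4=749, 91^8=845, 91^16=1002, 91^32=213, 91^64=471, 91^128=558, 91^256=285, 91^512=1050, 91^1024=361, 91^2048=972, 91^4096=857, 91^8192=46, 91^16384=1047, 91^32768=484, 91^65536=145, 91^131072=714, 91^262144=952, 91^524288=861, 91^1048576=504, 91^2097152=663, 91^4194304=210, 91^8388608=271, 91^16777216=749, 91^33554432=845, 91^67108864=1002, 91^134217728=213, 91^268435456=471; 91^386130109 = 91^1 * 91^4 * 91^8 * 91^16 * 91^32 * 91^128 * 91^8192 * 91^16384 * 91^32768 * 91^65536 * 91^131072 * 91^16777216 * 91^33554432 * 91^67108864 * 91^268435456 = 174 (mod 1069); answer 174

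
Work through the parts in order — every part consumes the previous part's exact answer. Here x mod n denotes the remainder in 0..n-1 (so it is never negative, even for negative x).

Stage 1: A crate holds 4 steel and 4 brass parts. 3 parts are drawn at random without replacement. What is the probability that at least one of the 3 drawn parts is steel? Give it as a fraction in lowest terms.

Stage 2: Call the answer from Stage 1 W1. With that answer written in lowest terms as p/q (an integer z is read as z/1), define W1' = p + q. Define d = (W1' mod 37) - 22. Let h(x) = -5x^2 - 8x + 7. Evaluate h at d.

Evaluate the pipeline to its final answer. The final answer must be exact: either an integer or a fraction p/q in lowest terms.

-158

Stage 1: total draws C(8,3) = 56; complement C(4,3) = 4; favorable 56 - 4 = 52; P = 13/14; answer 13/14
Stage 2: W1 = 13/14; threaded value p + q = 27; d = 5; -5*(5)^2 - 8*(5)^1 + 7 = (-125) + (-40) + (7) = -158; answer -158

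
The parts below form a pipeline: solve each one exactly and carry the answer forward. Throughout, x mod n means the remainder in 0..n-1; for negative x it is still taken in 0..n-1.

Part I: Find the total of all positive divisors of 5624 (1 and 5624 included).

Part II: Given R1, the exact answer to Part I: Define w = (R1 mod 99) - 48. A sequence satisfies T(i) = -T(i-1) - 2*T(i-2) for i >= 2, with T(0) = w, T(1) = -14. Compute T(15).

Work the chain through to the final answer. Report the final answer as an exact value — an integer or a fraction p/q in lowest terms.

7252

Part I: 5624 = 2^3 * 19 * 37; sigma = (1 + 2 + 4 + 8) * (1 + 19) * (1 + 37) = 15 * 20 * 38 = 11400; answer 11400
Part II: R1 = 11400; w = -33; T(2) = -1*(-14) - 2*(-33) = 80; iterating: T(2)=80, T(3)=-52, T(4)=-108, T(5)=212, T(6)=4, T(7)=-428, T(8)=420, T(9)=436, T(10)=-1276, T(11)=404, T(12)=2148, T(13)=-2956, T(14)=-1340, T(15)=7252; answer 7252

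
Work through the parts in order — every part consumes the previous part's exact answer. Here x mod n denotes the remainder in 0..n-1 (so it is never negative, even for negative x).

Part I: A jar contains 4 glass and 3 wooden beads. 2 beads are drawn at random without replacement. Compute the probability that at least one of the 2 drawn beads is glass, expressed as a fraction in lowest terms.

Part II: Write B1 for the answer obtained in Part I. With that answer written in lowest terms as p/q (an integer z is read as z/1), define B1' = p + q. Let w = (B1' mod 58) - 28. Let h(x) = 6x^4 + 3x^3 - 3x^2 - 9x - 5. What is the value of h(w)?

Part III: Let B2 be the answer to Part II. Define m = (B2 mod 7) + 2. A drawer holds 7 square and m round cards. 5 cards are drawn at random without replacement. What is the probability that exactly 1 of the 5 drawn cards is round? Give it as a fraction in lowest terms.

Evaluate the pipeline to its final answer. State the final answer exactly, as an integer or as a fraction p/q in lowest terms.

Part I: total draws C(7,2) = 21; complement C(3,2) = 3; favorable 21 - 3 = 18; P = 6/7; answer 6/7
Part II: B1 = 6/7; threaded value p + q = 13; w = -15; 6*(-15)^4 + 3*(-15)^3 - 3*(-15)^2 - 9*(-15)^1 - 5 = (303750) + (-10125) + (-675) + (135) + (-5) = 293080; answer 293080
Part III: B2 = 293080; m = 6; total draws C(13,5) = 1287; favorable C(6,1)*C(7,4) = 210; P = 70/429; answer 70/429

70/429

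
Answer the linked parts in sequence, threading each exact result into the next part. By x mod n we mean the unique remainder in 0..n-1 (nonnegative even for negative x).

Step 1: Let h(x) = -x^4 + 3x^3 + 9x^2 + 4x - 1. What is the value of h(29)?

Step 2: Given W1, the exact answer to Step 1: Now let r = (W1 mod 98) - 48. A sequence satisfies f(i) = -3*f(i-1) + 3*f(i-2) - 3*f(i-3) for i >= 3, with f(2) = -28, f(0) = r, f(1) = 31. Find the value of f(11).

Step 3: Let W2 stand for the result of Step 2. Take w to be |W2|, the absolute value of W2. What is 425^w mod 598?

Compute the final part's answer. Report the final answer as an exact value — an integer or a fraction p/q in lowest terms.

Step 1: -1*(29)^4 + 3*(29)^3 + 9*(29)^2 + 4*(29)^1 - 1 = (-707281) + (73167) + (7569) + (116) + (-1) = -626430; answer -626430
Step 2: W1 = -626430; r = 36; f(3) = -3*(-28) + 3*(31) - 3*(36) = 69; iterating: f(3)=69, f(4)=-384, f(5)=1443, f(6)=-5688, f(7)=22545, f(8)=-89028, f(9)=351783, f(10)=-1390068, f(11)=5492637; answer 5492637
Step 3: W2 = 5492637; w = 5492637; squarings mod 598: 425^1=425, 425^2=29, 425^4=243, 425^8=445, 425^16=87, 425^32=393, 425^64=165, 425^128=315, 425^256=555, 425^512=55, 425^1024=35, 425^2048=29, 425^4096=243, 425^8192=445, 425^16384=87, 425^32768=393, 425^65536=165, 425^131072=315, 425^262144=555, 425^524288=55, 425^1048576=35, 425^2097152=29, 425^4194304=243; 425^5492637 = 425^1 * 425^4 * 425^8 * 425^16 * 425^128 * 425^256 * 425^512 * 425^1024 * 425^2048 * 425^16384 * 425^32768 * 425^65536 * 425^131072 * 425^1048576 * 425^4194304 = 53 (mod 598); answer 53

53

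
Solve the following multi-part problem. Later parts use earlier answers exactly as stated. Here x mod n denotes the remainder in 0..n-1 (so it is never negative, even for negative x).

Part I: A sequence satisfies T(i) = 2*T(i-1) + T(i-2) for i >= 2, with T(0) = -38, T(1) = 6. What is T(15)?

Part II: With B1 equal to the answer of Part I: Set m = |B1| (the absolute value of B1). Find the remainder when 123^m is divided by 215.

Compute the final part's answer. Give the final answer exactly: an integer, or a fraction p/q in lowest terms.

Part I: T(2) = 2*(6) + 1*(-38) = -26; iterating: T(2)=-26, T(3)=-46, T(4)=-118, T(5)=-282, T(6)=-682, T(7)=-1646, T(8)=-3974, T(9)=-9594, T(10)=-23162, T(11)=-55918, T(12)=-134998, T(13)=-325914, T(14)=-786826, T(15)=-1899566; answer -1899566
Part II: B1 = -1899566; m = 1899566; squarings mod 215: 123^1=123, 123^2=79, 123^4=6, 123^8=36, 123^16=6, 123^32=36, 123^64=6, 123^128=36, 123^256=6, 123^512=36, 123^1024=6, 123^2048=36, 123^4096=6, 123^8192=36, 123^16384=6, 123^32768=36, 123^65536=6, 123^131072=36, 123^262144=6, 123^524288=36, 123^1048576=6; 123^1899566 = 123^2 * 123^4 * 123^8 * 123^32 * 123^1024 * 123^2048 * 123^4096 * 123^8192 * 123^16384 * 123^32768 * 123^262144 * 123^524288 * 123^1048576 = 79 (mod 215); answer 79

79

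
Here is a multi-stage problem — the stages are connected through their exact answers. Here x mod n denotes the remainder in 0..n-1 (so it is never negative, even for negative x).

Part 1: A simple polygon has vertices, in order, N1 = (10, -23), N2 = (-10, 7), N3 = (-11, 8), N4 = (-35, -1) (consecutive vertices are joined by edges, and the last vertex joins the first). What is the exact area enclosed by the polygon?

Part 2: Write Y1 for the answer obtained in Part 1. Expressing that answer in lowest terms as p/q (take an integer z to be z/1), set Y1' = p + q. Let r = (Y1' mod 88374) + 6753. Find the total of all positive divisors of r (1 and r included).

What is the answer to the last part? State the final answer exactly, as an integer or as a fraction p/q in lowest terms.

15408

Part 1: cross terms: (10*7 - -10*-23)=-160, (-10*8 - -11*7)=-3, (-11*-1 - -35*8)=291, (-35*-23 - 10*-1)=815; twice the area = |943| = 943; area = 943/2; answer 943/2
Part 2: Y1 = 943/2; threaded value p + q = 945; r = 7698; 7698 = 2 * 3 * 1283; sigma = (1 + 2) * (1 + 3) * (1 + 1283) = 3 * 4 * 1284 = 15408; answer 15408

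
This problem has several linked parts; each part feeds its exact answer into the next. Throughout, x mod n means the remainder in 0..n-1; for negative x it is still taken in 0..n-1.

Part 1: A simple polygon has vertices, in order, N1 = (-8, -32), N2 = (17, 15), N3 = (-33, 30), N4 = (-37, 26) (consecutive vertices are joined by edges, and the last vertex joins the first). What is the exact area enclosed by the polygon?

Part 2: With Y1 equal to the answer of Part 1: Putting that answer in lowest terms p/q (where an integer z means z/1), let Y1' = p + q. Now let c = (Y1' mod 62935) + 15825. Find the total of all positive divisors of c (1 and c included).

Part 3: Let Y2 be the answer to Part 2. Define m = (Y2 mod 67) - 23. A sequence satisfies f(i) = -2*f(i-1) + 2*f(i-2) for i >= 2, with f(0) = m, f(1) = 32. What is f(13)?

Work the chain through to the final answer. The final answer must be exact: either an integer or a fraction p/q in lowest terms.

Part 1: cross terms: (-8*15 - 17*-32)=424, (17*30 - -33*15)=1005, (-33*26 - -37*30)=252, (-37*-32 - -8*26)=1392; twice the area = |3073| = 3073; area = 3073/2; answer 3073/2
Part 2: Y1 = 3073/2; threaded value p + q = 3075; c = 18900; 18900 = 2^2 * 3^3 * 5^2 * 7; sigma = (1 + 2 + 4) * (1 + 3 + 9 + 27) * (1 + 5 + 25) * (1 + 7) = 7 * 40 * 31 * 8 = 69440; answer 69440
Part 3: Y2 = 69440; m = 5; f(2) = -2*(32) + 2*(5) = -54; iterating: f(2)=-54, f(3)=172, f(4)=-452, f(5)=1248, f(6)=-3400, f(7)=9296, f(8)=-25392, f(9)=69376, f(10)=-189536, f(11)=517824, f(12)=-1414720, f(13)=3865088; answer 3865088

3865088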